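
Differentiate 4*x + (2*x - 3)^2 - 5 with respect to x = 8*x - 8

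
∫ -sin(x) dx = cos(x) + C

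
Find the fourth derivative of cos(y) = cos(y)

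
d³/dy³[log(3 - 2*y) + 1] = 16/(8*y^3 - 36*y^2 + 54*y - 27)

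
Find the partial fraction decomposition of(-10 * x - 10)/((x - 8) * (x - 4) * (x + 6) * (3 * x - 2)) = -9/(88*(3*x - 2)) - 1/(56*(x + 6)) + 1/(8*(x - 4)) - 45/(616*(x - 8))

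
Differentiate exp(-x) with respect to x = -exp(-x)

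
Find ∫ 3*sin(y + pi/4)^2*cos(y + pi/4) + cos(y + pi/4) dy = (sin(2*y) + 3)*sin(y + pi/4)/2 + C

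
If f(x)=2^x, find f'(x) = 2^x*log(2)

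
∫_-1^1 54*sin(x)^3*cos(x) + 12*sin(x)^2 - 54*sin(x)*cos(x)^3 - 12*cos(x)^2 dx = -12*sin(2)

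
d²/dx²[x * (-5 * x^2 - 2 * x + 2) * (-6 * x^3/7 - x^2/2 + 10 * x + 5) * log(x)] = (1800*x^5*log(x) + 660*x^5 + 1180*x^4*log(x) + 531*x^4 - 8520*x^3*log(x) - 4970*x^3 - 3864*x^2*log(x) - 3220*x^2 + 280*x*log(x) + 420*x + 140)/(14*x)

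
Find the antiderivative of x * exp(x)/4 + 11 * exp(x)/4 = (x + 10)*exp(x)/4 + C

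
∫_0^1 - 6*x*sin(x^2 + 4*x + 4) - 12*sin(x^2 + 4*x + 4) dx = 3*cos(9) - 3*cos(4)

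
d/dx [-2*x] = -2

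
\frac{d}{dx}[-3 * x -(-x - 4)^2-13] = -2*x - 11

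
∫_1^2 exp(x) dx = -E + exp(2)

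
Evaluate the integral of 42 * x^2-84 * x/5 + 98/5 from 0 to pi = 14*pi*(-3*pi + 7 + 5*pi^2)/5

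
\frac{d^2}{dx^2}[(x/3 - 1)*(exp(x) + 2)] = x*exp(x)/3 - exp(x)/3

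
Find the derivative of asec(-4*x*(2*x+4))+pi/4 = (-x - 1)/(4*x^4*sqrt(1 - 1/(64*x^4 + 256*x^3 + 256*x^2)) + 16*x^3*sqrt(1 - 1/(64*x^4 + 256*x^3 + 256*x^2)) + 16*x^2*sqrt(1 - 1/(64*x^4 + 256*x^3 + 256*x^2)))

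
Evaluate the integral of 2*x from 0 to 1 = 1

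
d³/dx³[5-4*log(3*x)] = -8/x^3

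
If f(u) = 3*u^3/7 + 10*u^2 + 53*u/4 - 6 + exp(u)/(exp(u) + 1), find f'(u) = (36*u^2*exp(2*u) + 72*u^2*exp(u) + 36*u^2 + 560*u*exp(2*u) + 1120*u*exp(u) + 560*u + 371*exp(2*u) + 770*exp(u) + 371)/(28*exp(2*u) + 56*exp(u) + 28)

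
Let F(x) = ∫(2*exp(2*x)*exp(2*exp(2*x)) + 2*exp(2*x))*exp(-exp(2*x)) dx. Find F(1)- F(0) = -E - exp(-exp(2)) + exp(-1) + exp(exp(2))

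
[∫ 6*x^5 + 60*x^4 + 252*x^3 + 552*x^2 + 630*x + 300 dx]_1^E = -1000 + (1 + (2 + E)^2)^3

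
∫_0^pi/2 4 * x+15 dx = -32 - pi/2 + 2*(pi/2 + 4)^2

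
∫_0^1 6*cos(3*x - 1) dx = 2*sin(1) + 2*sin(2)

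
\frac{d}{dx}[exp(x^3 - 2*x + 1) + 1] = 3*x^2*exp(x^3 - 2*x + 1) - 2*exp(x^3 - 2*x + 1)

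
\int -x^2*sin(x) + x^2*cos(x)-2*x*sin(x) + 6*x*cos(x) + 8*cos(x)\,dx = sqrt(2)*(x + 2)^2*sin(x + pi/4) + C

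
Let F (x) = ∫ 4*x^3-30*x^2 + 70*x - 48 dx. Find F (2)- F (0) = -20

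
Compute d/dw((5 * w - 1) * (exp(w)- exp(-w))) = (5*w*exp(2*w) + 5*w + 4*exp(2*w) - 6)*exp(-w)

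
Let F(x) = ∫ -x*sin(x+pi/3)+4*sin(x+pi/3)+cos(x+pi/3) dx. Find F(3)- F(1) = 3*cos(1 + pi/3) - cos(pi/3 + 3)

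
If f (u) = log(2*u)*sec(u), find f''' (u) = (-u^3*log(u)*sin(u)/cos(u) + 6*u^3*log(u)*sin(u)/cos(u)^3 - u^3*log(2)*sin(u)/cos(u) + 6*u^3*log(2)*sin(u)/cos(u)^3 - 3*u^2 + 6*u^2/cos(u)^2 - 3*u*sin(u)/cos(u) + 2)/(u^3*cos(u))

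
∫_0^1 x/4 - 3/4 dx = -5/8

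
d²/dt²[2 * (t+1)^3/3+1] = 4*t + 4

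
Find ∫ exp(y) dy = exp(y) + C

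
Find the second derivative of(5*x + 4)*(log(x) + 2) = (5*x - 4)/x^2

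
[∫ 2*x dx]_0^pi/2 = pi^2/4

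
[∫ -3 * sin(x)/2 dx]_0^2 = -3/2 + 3*cos(2)/2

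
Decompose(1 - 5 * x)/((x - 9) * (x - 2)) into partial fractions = 9/(7*(x - 2)) - 44/(7*(x - 9))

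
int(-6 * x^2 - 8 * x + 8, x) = -2*x^3 - 4*x^2 + 8*x + C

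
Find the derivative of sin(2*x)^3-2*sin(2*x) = 6*sin(2*x)^2*cos(2*x) - 4*cos(2*x)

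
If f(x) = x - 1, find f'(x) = 1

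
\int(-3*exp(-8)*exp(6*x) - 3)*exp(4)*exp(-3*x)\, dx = -2*sinh(3*x - 4) + C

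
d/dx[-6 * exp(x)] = -6*exp(x)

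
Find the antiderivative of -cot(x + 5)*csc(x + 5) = csc(x + 5) + C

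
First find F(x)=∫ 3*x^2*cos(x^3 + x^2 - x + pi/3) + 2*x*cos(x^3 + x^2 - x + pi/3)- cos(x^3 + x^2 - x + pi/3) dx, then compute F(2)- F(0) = sin(pi/3 + 10) - sqrt(3)/2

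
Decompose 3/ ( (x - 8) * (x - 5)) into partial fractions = -1/(x - 5) + 1/(x - 8)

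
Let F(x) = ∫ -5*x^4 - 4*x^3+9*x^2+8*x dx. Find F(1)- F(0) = 5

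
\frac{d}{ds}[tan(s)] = cos(s)^(-2)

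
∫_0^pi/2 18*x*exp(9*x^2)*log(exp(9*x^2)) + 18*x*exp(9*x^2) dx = 9*pi^2*exp(9*pi^2/4)/4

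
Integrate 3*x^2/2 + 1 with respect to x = x^3/2 + x + C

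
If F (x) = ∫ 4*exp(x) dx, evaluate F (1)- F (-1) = -4*exp(-1) + 4*E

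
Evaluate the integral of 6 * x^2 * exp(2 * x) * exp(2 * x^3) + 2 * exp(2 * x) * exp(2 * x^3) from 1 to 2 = -exp(4) + exp(20)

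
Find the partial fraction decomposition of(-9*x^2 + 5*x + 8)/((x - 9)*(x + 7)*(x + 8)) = -608/(17*(x + 8)) + 117/(4*(x + 7)) - 169/(68*(x - 9))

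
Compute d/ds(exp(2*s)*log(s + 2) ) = (2*s*exp(2*s)*log(s + 2) + 4*exp(2*s)*log(s + 2) + exp(2*s))/(s + 2)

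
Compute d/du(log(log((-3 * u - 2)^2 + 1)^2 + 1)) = (36*u*log(9*u^2 + 12*u + 5) + 24*log(9*u^2 + 12*u + 5))/(9*u^2*log(9*u^2 + 12*u + 5)^2 + 9*u^2 + 12*u*log(9*u^2 + 12*u + 5)^2 + 12*u + 5*log(9*u^2 + 12*u + 5)^2 + 5)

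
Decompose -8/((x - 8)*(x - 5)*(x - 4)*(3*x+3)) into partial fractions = 4/(405*(x + 1)) - 2/(15*(x - 4)) + 4/(27*(x - 5)) - 2/(81*(x - 8))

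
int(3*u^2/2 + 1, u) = u^3/2 + u + C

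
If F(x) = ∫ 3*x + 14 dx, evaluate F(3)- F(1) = 40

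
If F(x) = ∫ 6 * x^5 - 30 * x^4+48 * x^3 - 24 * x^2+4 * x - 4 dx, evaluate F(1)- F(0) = -3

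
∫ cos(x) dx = sin(x) + C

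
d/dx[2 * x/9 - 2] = 2/9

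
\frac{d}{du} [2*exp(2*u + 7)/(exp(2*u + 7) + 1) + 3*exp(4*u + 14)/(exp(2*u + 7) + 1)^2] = (4*exp(2*u + 7) + 16*exp(4*u + 14))/(exp(21)*exp(6*u) + 3*exp(14)*exp(4*u) + 3*exp(7)*exp(2*u) + 1)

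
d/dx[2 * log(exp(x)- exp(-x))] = (2*exp(2*x) + 2)/(exp(2*x) - 1)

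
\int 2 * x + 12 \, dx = x^2 + 12*x + C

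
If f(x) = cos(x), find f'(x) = -sin(x)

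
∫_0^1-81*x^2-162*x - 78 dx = -186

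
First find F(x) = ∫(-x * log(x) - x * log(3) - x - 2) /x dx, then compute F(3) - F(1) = -7*log(3)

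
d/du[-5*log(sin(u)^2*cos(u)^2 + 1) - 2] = -5*sin(4*u)/(2*(9/8 - cos(4*u)/8))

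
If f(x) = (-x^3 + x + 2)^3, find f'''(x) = -504*x^6 + 630*x^4 + 720*x^3 - 180*x^2 - 288*x - 66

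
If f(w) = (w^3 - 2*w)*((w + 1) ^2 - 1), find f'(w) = 5*w^4 + 8*w^3 - 6*w^2 - 8*w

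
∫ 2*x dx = x^2 + C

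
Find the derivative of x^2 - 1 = 2*x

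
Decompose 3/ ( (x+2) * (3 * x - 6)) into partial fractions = -1/(4*(x + 2)) + 1/(4*(x - 2))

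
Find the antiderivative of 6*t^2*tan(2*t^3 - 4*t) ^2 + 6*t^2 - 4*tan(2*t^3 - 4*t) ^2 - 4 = tan(2*t*(t^2 - 2)) + C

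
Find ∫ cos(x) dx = sin(x) + C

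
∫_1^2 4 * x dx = 6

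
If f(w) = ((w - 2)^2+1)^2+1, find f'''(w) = 24*w - 48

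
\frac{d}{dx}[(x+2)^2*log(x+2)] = 2*x*log(x + 2) + x + 4*log(x + 2) + 2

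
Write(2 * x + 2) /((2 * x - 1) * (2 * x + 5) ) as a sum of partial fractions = 1/(2*(2*x + 5)) + 1/(2*(2*x - 1))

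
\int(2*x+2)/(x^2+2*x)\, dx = log(x*(x + 2)) + C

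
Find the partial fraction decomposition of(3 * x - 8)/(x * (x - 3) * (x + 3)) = -17/(18*(x + 3)) + 1/(18*(x - 3)) + 8/(9*x)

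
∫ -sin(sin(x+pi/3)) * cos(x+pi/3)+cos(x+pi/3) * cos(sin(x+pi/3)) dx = sqrt(2)*sin(sin(x + pi/3) + pi/4) + C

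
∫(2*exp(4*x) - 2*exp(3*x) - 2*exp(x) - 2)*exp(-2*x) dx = (-(1 - exp(x))*exp(x) - 1)^2*exp(-2*x) + C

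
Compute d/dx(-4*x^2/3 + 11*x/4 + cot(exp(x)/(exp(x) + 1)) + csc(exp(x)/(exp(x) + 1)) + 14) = (-32*x*exp(2*x) - 64*x*exp(x) - 32*x + 33*exp(2*x) - 12*exp(x)*cot(exp(x)/(exp(x) + 1))^2 - 12*exp(x)*cot(exp(x)/(exp(x) + 1))*csc(exp(x)/(exp(x) + 1)) + 54*exp(x) + 33)/(12*exp(2*x) + 24*exp(x) + 12)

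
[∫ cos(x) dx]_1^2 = -sin(1) + sin(2)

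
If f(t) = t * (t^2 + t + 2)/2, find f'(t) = 3*t^2/2 + t + 1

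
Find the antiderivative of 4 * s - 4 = 2*s^2 - 4*s + C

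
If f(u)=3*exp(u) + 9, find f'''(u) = 3*exp(u)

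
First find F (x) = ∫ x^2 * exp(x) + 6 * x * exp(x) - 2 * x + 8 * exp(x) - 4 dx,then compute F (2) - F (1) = -9*E - 7 + 16*exp(2)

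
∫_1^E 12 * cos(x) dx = -12*sin(1) + 12*sin(E)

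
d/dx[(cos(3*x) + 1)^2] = -6*(cos(3*x) + 1)*sin(3*x)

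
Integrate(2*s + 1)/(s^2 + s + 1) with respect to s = log(3*s^2 + 3*s + 3) + C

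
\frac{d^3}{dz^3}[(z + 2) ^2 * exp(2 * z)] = 8*z^2*exp(2*z) + 56*z*exp(2*z) + 92*exp(2*z)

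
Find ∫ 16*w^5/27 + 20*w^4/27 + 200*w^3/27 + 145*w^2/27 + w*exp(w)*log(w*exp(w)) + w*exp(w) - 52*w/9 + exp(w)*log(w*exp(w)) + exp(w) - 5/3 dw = w*(8*w^5 + 12*w^4 + 150*w^3 + 145*w^2 - 234*w + 81*(w + log(w))*exp(w) - 135)/81 + C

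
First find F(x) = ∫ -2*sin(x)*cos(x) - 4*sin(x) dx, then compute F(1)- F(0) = -9 + (cos(1) + 2)^2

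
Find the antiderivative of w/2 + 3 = w^2/4 + 3*w + C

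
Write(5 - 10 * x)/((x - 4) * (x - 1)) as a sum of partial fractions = 5/(3*(x - 1)) - 35/(3*(x - 4))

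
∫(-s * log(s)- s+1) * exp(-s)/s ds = (log(s) + 1)*exp(-s) + C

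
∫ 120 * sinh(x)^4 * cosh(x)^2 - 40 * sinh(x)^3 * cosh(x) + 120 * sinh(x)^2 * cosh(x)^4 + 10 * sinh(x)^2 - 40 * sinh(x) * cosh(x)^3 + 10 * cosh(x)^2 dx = 5*(-2*sinh(2*x) + cosh(4*x) + 1)*sinh(x)*cosh(x) + C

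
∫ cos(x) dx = sin(x) + C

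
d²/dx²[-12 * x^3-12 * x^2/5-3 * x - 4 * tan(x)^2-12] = -72*x - 24*tan(x)^4 - 32*tan(x)^2 - 64/5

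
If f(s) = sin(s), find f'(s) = cos(s)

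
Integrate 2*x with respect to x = x^2 + C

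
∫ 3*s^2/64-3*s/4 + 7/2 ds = s^3/64 - 3*s^2/8 + 7*s/2 + C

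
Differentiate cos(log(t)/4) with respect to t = -sin(log(t)/4)/(4*t)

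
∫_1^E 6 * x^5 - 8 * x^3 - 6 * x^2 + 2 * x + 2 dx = -1 + (-E - 1 + exp(3))^2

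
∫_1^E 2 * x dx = -1 + exp(2)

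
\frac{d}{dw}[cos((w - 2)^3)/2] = -3*(w - 2)^2*sin(w^3 - 6*w^2 + 12*w - 8)/2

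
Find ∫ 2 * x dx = x^2 + C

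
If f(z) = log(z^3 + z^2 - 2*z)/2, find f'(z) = (3*z^2 + 2*z - 2)/(2*z^3 + 2*z^2 - 4*z)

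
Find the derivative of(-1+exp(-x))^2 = (2*exp(x) - 2)*exp(-2*x)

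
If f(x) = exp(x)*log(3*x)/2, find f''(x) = (x^2*exp(x)*log(x) + x^2*exp(x)*log(3) + 2*x*exp(x) - exp(x))/(2*x^2)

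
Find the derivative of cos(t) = -sin(t)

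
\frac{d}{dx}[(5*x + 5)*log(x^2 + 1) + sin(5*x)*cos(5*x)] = 5*(x^2*log(x^2 + 1) + x^2*cos(10*x) + 2*x^2 + 2*x + log(x^2 + 1) + cos(10*x))/(x^2 + 1)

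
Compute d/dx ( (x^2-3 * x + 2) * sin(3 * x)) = 3*x^2*cos(3*x) + 2*x*sin(3*x) - 9*x*cos(3*x) - 3*sin(3*x) + 6*cos(3*x)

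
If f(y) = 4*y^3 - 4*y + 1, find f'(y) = 12*y^2 - 4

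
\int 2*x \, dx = x^2 + C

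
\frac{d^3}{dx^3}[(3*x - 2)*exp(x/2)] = 3*x*exp(x/2)/8 + 2*exp(x/2)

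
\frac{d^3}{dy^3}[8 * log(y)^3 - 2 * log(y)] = (48*log(y)^2 - 144*log(y) + 44)/y^3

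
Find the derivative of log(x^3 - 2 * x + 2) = (3*x^2 - 2)/(x^3 - 2*x + 2)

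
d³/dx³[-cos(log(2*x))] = (sin(log(x) + log(2)) - 3*cos(log(x) + log(2)))/x^3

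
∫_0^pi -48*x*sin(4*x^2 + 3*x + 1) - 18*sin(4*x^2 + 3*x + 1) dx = -6*cos(1) - 6*cos(1 + 4*pi^2)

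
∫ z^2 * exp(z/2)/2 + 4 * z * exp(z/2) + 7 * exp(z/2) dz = ((z + 2)^2 + 2)*exp(z/2) + C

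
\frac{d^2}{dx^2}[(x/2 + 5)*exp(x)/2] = x*exp(x)/4 + 3*exp(x)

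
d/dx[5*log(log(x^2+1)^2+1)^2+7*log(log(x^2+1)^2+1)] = (40*x*log(x^2 + 1)*log(log(x^2 + 1)^2 + 1) + 28*x*log(x^2 + 1))/(x^2*log(x^2 + 1)^2 + x^2 + log(x^2 + 1)^2 + 1)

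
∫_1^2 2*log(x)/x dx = log(2)^2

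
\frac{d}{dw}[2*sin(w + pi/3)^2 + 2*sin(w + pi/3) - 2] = 2*cos(w + pi/3) + 2*cos(2*w + pi/6)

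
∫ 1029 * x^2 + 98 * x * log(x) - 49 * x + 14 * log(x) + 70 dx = 7*(7*x + 2)*(7*x^2 + x*log(x) - 3*x + 2) + C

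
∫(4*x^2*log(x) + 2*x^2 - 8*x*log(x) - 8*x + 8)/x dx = 2*(x - 2)^2*log(x) + C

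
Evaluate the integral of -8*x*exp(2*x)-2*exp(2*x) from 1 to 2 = -7*exp(4) + 3*exp(2)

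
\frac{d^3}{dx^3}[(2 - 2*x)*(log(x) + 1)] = (2*x + 4)/x^3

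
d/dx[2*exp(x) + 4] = 2*exp(x)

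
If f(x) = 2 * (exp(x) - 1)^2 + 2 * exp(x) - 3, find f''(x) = 8*exp(2*x) - 2*exp(x)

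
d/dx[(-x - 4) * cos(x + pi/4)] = x*sin(x + pi/4) + 4*sin(x + pi/4) - cos(x + pi/4)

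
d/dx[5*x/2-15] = 5/2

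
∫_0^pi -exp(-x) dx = -1 + exp(-pi)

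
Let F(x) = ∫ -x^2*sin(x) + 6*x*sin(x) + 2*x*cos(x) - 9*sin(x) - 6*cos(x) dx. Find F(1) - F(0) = -9 + 4*cos(1)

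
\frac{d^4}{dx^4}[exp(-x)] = exp(-x)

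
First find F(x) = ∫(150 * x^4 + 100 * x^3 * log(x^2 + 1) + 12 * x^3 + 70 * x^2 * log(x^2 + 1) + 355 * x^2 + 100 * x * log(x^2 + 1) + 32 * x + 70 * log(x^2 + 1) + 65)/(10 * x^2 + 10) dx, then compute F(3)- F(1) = -18*log(2) + 539/5 + 72*log(10)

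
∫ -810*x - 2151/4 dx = -405*x^2 - 2151*x/4 + C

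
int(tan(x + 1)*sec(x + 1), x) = sec(x + 1) + C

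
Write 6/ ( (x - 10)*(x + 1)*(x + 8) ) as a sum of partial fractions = 1/(21*(x + 8)) - 6/(77*(x + 1)) + 1/(33*(x - 10))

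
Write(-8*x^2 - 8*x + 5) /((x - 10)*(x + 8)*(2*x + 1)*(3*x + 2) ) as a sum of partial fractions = 183/(704*(3*x + 2)) - 8/(45*(2*x + 1)) + 443/(5940*(x + 8)) - 125/(1728*(x - 10))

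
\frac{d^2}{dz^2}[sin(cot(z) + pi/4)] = -(-1 + sin(z)^(-2))^2*sin(pi/4 + 1/tan(z)) + sin(pi/4 + 1/tan(z)) - 2*sin(pi/4 + 1/tan(z))/sin(z)^2 + 2*cos(z)*cos(pi/4 + 1/tan(z))/sin(z)^3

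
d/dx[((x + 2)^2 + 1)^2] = 4*x^3 + 24*x^2 + 52*x + 40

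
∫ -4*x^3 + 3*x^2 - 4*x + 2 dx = -x^4 + x^3 - 2*x^2 + 2*x + C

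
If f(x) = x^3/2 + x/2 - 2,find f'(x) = 3*x^2/2 + 1/2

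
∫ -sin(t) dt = cos(t) + C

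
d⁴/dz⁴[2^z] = 2^z*log(2)^4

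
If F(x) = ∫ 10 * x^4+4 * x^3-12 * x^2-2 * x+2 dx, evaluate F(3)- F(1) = 456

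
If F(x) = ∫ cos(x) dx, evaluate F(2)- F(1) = -sin(1) + sin(2)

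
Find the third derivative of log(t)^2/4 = (2*log(t) - 3)/(2*t^3)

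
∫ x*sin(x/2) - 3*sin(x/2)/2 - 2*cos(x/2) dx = (3 - 2*x)*cos(x/2) + C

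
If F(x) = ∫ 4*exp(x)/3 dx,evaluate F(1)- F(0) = -4/3 + 4*E/3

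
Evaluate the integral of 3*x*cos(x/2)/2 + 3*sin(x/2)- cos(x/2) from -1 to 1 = -4*sin(1/2)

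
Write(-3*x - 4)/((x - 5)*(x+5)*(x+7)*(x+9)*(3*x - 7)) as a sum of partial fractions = 81/(15232*(3*x - 7)) + 23/(3808*(x + 9)) - 17/(1344*(x + 7)) + 1/(160*(x + 5)) - 19/(13440*(x - 5))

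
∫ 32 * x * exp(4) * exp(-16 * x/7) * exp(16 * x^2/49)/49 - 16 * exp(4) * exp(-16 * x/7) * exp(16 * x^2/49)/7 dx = exp(4*(2*x - 7)^2/49) + C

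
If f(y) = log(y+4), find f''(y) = -1/(y^2 + 8*y + 16)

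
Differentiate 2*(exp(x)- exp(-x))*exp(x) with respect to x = 4*exp(2*x)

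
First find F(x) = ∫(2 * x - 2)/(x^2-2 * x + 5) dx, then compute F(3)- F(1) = log(2)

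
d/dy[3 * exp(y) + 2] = 3*exp(y)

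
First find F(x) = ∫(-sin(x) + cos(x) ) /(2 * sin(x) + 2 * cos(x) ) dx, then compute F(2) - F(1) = log(sin(pi/4 + 2))/2 - log(sin(pi/4 + 1))/2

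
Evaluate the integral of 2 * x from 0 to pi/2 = pi^2/4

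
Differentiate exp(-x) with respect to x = -exp(-x)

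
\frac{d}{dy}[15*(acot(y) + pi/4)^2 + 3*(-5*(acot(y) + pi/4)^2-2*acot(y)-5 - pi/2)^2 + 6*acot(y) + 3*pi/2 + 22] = (-4800*acot(y)^3 - 3600*pi*acot(y)^2 - 2880*acot(y)^2 - 900*pi^2*acot(y) - 5664*acot(y) - 1440*pi*acot(y) - 1416*pi - 75*pi^3 - 180*pi^2 - 1056)/(16*y^2 + 16)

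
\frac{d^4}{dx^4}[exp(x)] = exp(x)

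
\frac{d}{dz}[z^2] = 2*z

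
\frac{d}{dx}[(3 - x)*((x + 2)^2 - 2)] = -3*x^2 - 2*x + 10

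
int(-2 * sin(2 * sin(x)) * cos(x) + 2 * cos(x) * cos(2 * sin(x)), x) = sqrt(2)*sin(2*sin(x) + pi/4) + C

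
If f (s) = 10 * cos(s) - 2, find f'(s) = -10*sin(s)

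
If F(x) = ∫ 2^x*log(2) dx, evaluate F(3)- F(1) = 6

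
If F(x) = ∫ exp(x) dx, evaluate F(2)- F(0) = -1 + exp(2)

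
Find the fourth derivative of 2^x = 2^x*log(2)^4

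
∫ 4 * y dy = 2*y^2 + C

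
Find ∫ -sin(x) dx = cos(x) + C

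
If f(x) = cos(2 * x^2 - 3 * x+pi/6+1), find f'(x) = (3 - 4*x)*sin(2*x^2 - 3*x + pi/6 + 1)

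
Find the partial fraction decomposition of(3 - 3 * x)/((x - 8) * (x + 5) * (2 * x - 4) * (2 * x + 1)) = 2/(85*(2*x + 1)) - 1/(91*(x + 5)) + 1/(140*(x - 2)) - 7/(884*(x - 8))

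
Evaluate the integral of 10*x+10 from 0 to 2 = 40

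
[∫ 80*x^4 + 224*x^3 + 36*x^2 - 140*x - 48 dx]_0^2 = 1128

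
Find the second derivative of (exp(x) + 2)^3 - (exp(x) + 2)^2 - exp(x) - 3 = 9*exp(3*x) + 20*exp(2*x) + 7*exp(x)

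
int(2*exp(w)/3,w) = 2*exp(w)/3 + C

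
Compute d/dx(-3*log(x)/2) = -3/(2*x)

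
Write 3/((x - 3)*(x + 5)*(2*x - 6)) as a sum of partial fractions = 3/(128*(x + 5)) - 3/(128*(x - 3)) + 3/(16*(x - 3)^2)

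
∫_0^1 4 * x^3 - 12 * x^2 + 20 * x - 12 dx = -5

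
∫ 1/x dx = log(3*x/4) + C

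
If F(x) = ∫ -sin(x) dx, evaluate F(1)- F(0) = -1 + cos(1)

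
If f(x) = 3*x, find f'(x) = 3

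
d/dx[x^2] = 2*x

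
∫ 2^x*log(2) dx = 2^x + C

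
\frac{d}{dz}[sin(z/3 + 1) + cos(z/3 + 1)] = sqrt(2)*cos(z/3 + pi/4 + 1)/3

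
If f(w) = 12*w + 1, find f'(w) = 12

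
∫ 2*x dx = x^2 + C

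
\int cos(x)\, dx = sin(x) + C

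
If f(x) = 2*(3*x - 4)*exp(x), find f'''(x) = 6*x*exp(x) + 10*exp(x)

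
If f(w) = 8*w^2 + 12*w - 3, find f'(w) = 16*w + 12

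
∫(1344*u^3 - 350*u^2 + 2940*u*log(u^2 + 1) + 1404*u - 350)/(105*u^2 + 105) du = 32*u^2/5 - 10*u/3 + 7*log(u^2 + 1)^2 + 2*log(u^2 + 1)/7 + C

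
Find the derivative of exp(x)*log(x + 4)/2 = (x*exp(x)*log(x + 4) + 4*exp(x)*log(x + 4) + exp(x))/(2*x + 8)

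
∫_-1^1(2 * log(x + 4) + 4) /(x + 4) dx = -(log(3) + 2)^2 + (log(5) + 2)^2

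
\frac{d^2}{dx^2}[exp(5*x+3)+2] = 25*exp(5*x + 3)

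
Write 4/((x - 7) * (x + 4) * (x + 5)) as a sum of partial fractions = 1/(3*(x + 5)) - 4/(11*(x + 4)) + 1/(33*(x - 7))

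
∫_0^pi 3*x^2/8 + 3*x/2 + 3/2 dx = -1 + (1 + pi/2)^3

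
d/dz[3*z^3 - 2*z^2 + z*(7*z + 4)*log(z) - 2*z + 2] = 9*z^2 + 14*z*log(z) + 3*z + 4*log(z) + 2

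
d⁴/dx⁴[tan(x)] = 24*tan(x)^5 + 40*tan(x)^3 + 16*tan(x)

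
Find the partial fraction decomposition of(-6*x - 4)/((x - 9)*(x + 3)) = -7/(6*(x + 3)) - 29/(6*(x - 9))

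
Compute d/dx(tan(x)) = cos(x)^(-2)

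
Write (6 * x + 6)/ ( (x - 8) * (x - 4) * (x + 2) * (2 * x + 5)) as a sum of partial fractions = 24/(91*(2*x + 5)) - 1/(10*(x + 2)) - 5/(52*(x - 4)) + 9/(140*(x - 8))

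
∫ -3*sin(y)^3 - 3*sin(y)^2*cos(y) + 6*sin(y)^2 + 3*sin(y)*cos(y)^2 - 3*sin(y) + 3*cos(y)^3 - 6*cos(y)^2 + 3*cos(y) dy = (sqrt(2)*sin(y + pi/4) - 1)^3 + C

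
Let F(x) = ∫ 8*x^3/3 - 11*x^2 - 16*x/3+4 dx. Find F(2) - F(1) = -59/3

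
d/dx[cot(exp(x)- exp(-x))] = -(exp(2*x) + 1)*exp(-x)/sin(exp(x) - exp(-x))^2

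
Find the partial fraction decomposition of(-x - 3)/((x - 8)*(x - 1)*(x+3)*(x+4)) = -1/(60*(x + 4)) + 1/(35*(x - 1)) - 1/(84*(x - 8))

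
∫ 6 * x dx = 3*x^2 + C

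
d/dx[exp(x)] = exp(x)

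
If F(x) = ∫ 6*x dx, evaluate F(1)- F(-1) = 0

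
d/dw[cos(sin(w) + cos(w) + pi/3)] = -sqrt(2)*sin(sqrt(2)*sin(w + pi/4) + pi/3)*cos(w + pi/4)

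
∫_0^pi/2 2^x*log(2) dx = -1 + 2^(pi/2)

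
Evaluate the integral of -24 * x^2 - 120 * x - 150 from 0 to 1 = -218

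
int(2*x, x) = x^2 + C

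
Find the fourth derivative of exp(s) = exp(s)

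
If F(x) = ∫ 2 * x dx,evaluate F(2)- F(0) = 4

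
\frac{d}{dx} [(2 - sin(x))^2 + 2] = 2*(sin(x) - 2)*cos(x)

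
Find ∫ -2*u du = -u^2 + C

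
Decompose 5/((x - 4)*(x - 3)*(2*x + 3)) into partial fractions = 20/(99*(2*x + 3)) - 5/(9*(x - 3)) + 5/(11*(x - 4))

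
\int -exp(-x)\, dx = exp(-x) + C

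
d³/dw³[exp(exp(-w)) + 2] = (-3*exp(w + exp(-w)) - exp(2*w + exp(-w)) - exp(exp(-w)))*exp(-3*w)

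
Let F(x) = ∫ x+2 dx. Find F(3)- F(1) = 8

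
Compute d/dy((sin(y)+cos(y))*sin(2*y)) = -6*sqrt(2)*sin(y)^2*sin(y + pi/4) + 4*sin(y) + 2*cos(y)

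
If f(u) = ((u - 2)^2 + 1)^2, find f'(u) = 4*u^3 - 24*u^2 + 52*u - 40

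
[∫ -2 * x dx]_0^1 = -1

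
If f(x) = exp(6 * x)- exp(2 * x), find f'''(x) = 216*exp(6*x) - 8*exp(2*x)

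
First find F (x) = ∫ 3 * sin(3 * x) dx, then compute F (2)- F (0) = 1 - cos(6)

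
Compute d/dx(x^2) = 2*x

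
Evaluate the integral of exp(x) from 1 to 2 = -E + exp(2)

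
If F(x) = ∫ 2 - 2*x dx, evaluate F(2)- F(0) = 0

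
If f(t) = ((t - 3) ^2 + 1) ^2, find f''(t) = 12*t^2 - 72*t + 112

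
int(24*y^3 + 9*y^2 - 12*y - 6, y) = 6*y^4 + 3*y^3 - 6*y^2 - 6*y + C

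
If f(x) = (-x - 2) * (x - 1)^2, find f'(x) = 3 - 3*x^2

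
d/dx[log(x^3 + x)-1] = (3*x^2 + 1)/(x^3 + x)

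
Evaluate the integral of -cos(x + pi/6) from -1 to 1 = -sqrt(3)*sin(1)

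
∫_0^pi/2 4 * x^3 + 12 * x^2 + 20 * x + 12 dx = -9 + (2 + (1 + pi/2)^2)^2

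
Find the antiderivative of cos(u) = sin(u) + C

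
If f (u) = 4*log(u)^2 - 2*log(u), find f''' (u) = (16*log(u) - 28)/u^3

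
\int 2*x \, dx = x^2 + C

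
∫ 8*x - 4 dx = 4*x^2 - 4*x + C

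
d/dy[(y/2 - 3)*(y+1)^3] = 2*y^3 - 9*y^2/2 - 15*y - 17/2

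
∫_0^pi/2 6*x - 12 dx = -12 + 3*(-2 + pi/2)^2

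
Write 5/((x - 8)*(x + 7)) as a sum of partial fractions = -1/(3*(x + 7)) + 1/(3*(x - 8))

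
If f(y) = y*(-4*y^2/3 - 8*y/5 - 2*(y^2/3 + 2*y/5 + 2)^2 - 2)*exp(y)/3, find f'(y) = -2*y^5*exp(y)/27 - 74*y^4*exp(y)/135 - 484*y^3*exp(y)/225 - 148*y^2*exp(y)/25 - 98*y*exp(y)/15 - 10*exp(y)/3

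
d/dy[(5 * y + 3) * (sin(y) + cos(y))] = -5*y*sin(y) + 5*y*cos(y) + 2*sin(y) + 8*cos(y)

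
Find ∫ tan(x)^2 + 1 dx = tan(x) + C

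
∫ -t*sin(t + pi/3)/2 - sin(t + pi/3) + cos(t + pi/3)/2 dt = (t/2 + 1)*cos(t + pi/3) + C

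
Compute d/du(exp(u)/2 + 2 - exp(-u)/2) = (exp(2*u) + 1)*exp(-u)/2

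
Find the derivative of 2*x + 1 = 2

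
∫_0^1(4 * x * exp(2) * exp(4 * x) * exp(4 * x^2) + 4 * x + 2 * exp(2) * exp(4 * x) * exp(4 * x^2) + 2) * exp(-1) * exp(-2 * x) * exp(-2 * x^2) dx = -E - exp(-5) + exp(-1) + exp(5)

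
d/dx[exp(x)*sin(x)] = sqrt(2)*exp(x)*sin(x + pi/4)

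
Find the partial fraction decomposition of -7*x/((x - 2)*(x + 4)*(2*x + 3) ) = -6/(5*(2*x + 3)) + 14/(15*(x + 4)) - 1/(3*(x - 2))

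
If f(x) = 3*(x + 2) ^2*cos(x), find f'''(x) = 3*x^2*sin(x) + 12*x*sin(x) - 18*x*cos(x) - 6*sin(x) - 36*cos(x)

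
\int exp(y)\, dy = exp(y) + C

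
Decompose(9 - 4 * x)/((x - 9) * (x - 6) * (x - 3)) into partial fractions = -1/(6*(x - 3)) + 5/(3*(x - 6)) - 3/(2*(x - 9))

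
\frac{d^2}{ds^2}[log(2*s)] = -1/s^2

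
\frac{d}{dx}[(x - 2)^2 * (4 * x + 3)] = 12*x^2 - 26*x + 4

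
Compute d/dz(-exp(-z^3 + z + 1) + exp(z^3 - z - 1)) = (3*z^2*exp(-2*z^3 + 2*z + 2) + 3*z^2 - exp(-2*z^3 + 2*z + 2) - 1)*exp(z^3 - z - 1)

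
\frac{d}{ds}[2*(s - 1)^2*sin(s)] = 2*s^2*cos(s) + 4*s*sin(s) - 4*s*cos(s) - 4*sin(s) + 2*cos(s)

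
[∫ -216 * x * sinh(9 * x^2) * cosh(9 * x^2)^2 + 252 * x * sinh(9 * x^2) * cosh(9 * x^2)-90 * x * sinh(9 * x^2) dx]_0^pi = -cosh(27*pi^2) - 8*cosh(9*pi^2) + 11/2 + 7*cosh(18*pi^2)/2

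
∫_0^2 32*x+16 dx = 96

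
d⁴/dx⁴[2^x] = 2^x*log(2)^4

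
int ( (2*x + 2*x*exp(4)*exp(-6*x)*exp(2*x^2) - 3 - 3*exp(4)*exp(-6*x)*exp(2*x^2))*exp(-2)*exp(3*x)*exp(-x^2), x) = 2*sinh(x^2 - 3*x + 2) + C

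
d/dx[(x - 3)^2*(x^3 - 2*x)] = 5*x^4 - 24*x^3 + 21*x^2 + 24*x - 18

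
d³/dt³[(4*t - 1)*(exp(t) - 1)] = 4*t*exp(t) + 11*exp(t)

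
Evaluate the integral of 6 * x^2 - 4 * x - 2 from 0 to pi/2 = pi*(-pi/2 - 1 + pi^2/4)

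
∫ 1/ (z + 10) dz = log(z/2 + 5) + C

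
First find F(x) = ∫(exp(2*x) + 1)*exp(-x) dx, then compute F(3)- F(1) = -E - exp(-3) + exp(-1) + exp(3)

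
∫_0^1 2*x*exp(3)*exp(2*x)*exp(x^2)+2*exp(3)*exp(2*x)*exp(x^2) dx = -exp(3) + exp(6)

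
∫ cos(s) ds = sin(s) + C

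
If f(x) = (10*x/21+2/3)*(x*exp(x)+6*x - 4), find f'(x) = 10*x^2*exp(x)/21 + 34*x*exp(x)/21 + 40*x/7 + 2*exp(x)/3 + 44/21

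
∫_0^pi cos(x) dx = 0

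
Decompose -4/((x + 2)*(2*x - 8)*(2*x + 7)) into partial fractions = -8/(45*(2*x + 7)) + 1/(9*(x + 2)) - 1/(45*(x - 4))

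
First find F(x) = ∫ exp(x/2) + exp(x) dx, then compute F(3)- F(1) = -(1 + exp(1/2))^2 + (1 + exp(3/2))^2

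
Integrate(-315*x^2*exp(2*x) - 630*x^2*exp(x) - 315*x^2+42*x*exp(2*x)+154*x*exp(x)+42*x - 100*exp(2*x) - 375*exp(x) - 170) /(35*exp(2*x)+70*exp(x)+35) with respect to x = (35*(2*x - 3)*exp(x) - (exp(x) + 1)*(105*x^3 - 21*x^2 + 170*x - 70))/(35*(exp(x) + 1)) + C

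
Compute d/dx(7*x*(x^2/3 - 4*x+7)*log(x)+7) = 7*x^2*log(x) + 7*x^2/3 - 56*x*log(x) - 28*x + 49*log(x) + 49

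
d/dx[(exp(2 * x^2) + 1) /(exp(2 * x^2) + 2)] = 4*x*exp(2*x^2)/(exp(4*x^2) + 4*exp(2*x^2) + 4)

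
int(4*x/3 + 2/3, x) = 2*x^2/3 + 2*x/3 + C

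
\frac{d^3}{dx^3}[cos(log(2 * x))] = (-sin(log(x) + log(2)) + 3*cos(log(x) + log(2)))/x^3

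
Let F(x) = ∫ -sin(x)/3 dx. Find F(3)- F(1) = cos(3)/3 - cos(1)/3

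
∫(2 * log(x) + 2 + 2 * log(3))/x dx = (log(3*x) + 1)^2 + C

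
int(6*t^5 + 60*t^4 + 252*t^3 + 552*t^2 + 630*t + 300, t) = t^6 + 12*t^5 + 63*t^4 + 184*t^3 + 315*t^2 + 300*t + C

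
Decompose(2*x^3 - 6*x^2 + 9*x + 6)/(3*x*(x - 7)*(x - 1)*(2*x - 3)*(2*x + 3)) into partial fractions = -37/(765*(2*x + 3)) - 17/(99*(2*x - 3)) + 11/(90*(x - 1)) + 461/(23562*(x - 7)) - 2/(63*x)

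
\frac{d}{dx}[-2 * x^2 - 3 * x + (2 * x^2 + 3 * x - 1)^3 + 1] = 48*x^5 + 180*x^4 + 168*x^3 - 27*x^2 - 46*x + 6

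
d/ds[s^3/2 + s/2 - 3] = 3*s^2/2 + 1/2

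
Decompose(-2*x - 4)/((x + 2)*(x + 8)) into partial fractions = -2/(x + 8)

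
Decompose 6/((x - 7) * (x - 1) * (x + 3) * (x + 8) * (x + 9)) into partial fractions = 1/(160*(x + 9)) - 2/(225*(x + 8)) + 1/(200*(x + 3)) - 1/(360*(x - 1)) + 1/(2400*(x - 7))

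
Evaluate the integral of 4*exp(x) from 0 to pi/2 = -4 + 4*exp(pi/2)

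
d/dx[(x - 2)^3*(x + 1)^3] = 6*x^5 - 15*x^4 - 12*x^3 + 33*x^2 + 12*x - 12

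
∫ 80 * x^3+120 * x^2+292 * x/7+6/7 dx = 20*x^4 + 40*x^3 + 146*x^2/7 + 6*x/7 + C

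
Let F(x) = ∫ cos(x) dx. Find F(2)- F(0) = sin(2)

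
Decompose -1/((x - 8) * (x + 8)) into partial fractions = 1/(16*(x + 8)) - 1/(16*(x - 8))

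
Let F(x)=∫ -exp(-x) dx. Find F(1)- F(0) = -1 + exp(-1)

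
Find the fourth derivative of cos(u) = cos(u)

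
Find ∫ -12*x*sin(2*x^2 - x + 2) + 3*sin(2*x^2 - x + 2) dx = 3*cos(2*x^2 - x + 2) + C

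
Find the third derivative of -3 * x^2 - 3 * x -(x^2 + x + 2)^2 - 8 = -24*x - 12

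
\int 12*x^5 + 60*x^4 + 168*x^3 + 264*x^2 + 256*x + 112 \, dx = 2*x^6 + 12*x^5 + 42*x^4 + 88*x^3 + 128*x^2 + 112*x + C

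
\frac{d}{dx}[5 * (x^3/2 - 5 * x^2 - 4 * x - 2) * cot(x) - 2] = -5*x^3/(2*sin(x)^2) + 15*x^2/(2*tan(x)) + 25*x^2/sin(x)^2 - 50*x/tan(x) + 20*x/sin(x)^2 - 20/tan(x) + 10/sin(x)^2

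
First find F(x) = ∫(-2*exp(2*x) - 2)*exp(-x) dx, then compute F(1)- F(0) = -2*E + 2*exp(-1)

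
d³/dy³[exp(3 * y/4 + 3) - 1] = 27*exp(3*y/4 + 3)/64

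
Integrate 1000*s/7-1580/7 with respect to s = 500*s^2/7 - 1580*s/7 + C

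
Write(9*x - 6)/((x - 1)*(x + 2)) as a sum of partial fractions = 8/(x + 2) + 1/(x - 1)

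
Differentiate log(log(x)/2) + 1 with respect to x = 1/(x*log(x))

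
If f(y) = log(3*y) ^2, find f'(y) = (2*log(y) + 2*log(3))/y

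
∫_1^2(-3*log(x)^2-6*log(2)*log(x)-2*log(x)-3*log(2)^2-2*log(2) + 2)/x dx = -7*log(2)^3 - 3*log(2)^2 + 2*log(2)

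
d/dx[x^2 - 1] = 2*x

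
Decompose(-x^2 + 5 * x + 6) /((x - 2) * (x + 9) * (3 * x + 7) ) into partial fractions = 5/(13*(3*x + 7)) - 6/(11*(x + 9)) + 12/(143*(x - 2))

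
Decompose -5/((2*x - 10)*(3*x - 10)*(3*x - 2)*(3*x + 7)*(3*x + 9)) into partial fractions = 5/(4488*(3*x + 7)) - 5/(6864*(3*x - 2)) + 3/(5168*(3*x - 10)) - 5/(20064*(x + 3)) - 1/(13728*(x - 5))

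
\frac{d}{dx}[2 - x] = -1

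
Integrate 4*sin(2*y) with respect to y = -2*cos(2*y) + C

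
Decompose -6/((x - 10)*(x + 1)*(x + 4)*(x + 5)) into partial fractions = 1/(10*(x + 5)) - 1/(7*(x + 4)) + 1/(22*(x + 1)) - 1/(385*(x - 10))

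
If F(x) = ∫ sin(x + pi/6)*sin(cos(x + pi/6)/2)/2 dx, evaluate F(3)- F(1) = -cos(cos(pi/6 + 1)/2) + cos(cos(pi/6 + 3)/2)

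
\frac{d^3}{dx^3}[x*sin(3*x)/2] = -27*x*cos(3*x)/2 - 27*sin(3*x)/2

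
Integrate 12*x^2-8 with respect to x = 4*x^3 - 8*x + C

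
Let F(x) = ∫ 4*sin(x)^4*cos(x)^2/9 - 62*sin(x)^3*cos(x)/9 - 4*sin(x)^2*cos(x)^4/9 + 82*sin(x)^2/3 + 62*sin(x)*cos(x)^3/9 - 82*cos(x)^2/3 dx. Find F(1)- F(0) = (-1476 - 2*sin(2)^2 + 93*sin(2))*sin(2)/108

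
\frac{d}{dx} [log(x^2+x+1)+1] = (2*x + 1)/(x^2 + x + 1)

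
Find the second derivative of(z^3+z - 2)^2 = 30*z^4 + 24*z^2 - 24*z + 2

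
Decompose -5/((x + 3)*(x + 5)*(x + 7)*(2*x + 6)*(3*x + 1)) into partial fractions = -81/(7168*(3*x + 1)) - 1/(256*(x + 7)) + 5/(224*(x + 5)) - 15/(1024*(x + 3)) + 5/(128*(x + 3)^2)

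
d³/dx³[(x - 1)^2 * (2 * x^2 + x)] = 48*x - 18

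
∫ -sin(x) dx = cos(x) + C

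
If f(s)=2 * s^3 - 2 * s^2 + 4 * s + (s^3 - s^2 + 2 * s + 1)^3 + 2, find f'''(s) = 504*s^6 - 1008*s^5 + 1890*s^4 - 1200*s^3 + 720*s^2 + 72*s + 6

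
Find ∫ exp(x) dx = exp(x) + C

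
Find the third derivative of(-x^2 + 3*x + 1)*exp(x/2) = -x^2*exp(x/2)/8 - 9*x*exp(x/2)/8 - 5*exp(x/2)/8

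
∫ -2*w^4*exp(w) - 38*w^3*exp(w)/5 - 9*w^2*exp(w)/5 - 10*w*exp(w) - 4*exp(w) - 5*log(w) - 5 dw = w*((-10*w^3 + 2*w^2 - 15*w - 20)*exp(w) - 25*log(w))/5 + C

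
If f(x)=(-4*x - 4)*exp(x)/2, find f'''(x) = -2*x*exp(x) - 8*exp(x)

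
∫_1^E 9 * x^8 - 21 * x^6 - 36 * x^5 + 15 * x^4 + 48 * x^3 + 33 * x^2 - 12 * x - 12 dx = 8 + (-E - 2 + exp(3))^3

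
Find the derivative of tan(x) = cos(x)^(-2)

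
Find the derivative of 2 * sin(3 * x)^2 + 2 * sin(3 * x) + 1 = 6*sin(6*x) + 6*cos(3*x)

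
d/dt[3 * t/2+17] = 3/2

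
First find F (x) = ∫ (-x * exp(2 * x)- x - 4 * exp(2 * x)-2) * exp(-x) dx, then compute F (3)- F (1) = -6*exp(3) - 4*exp(-1) + 6*exp(-3) + 4*E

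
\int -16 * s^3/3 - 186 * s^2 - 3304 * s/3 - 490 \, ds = -4*s^4/3 - 62*s^3 - 1652*s^2/3 - 490*s + C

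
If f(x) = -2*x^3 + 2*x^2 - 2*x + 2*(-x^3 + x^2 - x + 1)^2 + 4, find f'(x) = 12*x^5 - 20*x^4 + 24*x^3 - 30*x^2 + 16*x - 6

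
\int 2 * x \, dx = x^2 + C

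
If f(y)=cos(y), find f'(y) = -sin(y)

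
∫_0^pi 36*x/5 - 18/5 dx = -18*pi/5 + 18*pi^2/5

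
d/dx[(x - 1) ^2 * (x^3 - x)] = 5*x^4 - 8*x^3 + 4*x - 1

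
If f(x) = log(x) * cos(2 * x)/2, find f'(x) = (-2*x*log(x)*sin(2*x) + cos(2*x))/(2*x)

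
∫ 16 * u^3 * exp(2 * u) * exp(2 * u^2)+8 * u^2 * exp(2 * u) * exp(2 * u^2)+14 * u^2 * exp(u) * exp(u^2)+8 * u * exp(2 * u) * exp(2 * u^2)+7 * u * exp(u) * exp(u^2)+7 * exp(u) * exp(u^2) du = u*(4*u*exp(u*(u + 1)) + 7)*exp(u*(u + 1)) + C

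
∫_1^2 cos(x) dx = -sin(1) + sin(2)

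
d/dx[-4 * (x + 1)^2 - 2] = -8*x - 8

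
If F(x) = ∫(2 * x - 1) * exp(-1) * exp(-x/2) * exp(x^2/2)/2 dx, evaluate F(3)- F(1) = -exp(-1) + exp(2)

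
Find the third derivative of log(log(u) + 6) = (2*log(u)^2 + 27*log(u) + 92)/(u^3*log(u)^3 + 18*u^3*log(u)^2 + 108*u^3*log(u) + 216*u^3)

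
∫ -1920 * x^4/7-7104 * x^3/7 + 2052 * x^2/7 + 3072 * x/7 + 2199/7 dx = -384*x^5/7 - 1776*x^4/7 + 684*x^3/7 + 1536*x^2/7 + 2199*x/7 + C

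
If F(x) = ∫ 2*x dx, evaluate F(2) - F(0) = 4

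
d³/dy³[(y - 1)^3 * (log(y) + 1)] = (6*y^3*log(y) + 17*y^3 - 6*y^2 - 3*y - 2)/y^3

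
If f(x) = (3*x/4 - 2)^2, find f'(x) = 9*x/8 - 3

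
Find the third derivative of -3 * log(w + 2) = -6/(w^3 + 6*w^2 + 12*w + 8)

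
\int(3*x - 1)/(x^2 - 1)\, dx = log(x^3 + x^2 - x - 1) + C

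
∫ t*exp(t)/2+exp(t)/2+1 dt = t*(exp(t) + 2)/2 + C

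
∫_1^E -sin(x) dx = cos(E) - cos(1)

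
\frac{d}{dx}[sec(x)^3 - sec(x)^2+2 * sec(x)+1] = (2 - 2/cos(x) + 3/cos(x)^2)*sin(x)/cos(x)^2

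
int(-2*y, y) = -y^2 + C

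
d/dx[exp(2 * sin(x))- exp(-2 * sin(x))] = 2*(exp(2*sin(x)) + exp(-2*sin(x)))*cos(x)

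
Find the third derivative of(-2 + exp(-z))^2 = (4*exp(z) - 8)*exp(-2*z)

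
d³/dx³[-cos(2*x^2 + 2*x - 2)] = -64*x^3*sin(2*(x^2 + x - 1)) - 96*x^2*sin(2*(x^2 + x - 1)) - 48*x*sin(2*(x^2 + x - 1)) + 48*x*cos(2*(x^2 + x - 1)) - 8*sin(2*(x^2 + x - 1)) + 24*cos(2*(x^2 + x - 1))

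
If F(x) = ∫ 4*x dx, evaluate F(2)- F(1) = 6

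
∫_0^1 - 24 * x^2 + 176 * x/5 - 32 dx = -112/5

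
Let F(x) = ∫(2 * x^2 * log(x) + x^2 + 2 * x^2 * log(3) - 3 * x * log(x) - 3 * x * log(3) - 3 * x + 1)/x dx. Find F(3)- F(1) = 3*log(3)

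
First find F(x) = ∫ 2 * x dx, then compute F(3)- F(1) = 8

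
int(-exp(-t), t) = exp(-t) + C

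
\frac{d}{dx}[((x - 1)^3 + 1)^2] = 6*x^5 - 30*x^4 + 60*x^3 - 54*x^2 + 18*x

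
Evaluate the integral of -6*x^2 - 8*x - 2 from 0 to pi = -2*pi*(1 + pi)^2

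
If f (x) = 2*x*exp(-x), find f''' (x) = (6 - 2*x)*exp(-x)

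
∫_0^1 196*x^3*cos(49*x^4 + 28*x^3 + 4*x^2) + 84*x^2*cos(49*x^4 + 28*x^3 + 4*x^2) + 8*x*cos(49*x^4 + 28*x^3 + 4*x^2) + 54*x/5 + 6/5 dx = sin(81) + 33/5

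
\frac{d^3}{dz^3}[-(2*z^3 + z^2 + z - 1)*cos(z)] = -2*z^3*sin(z) - z^2*sin(z) + 18*z^2*cos(z) + 35*z*sin(z) + 6*z*cos(z) + 7*sin(z) - 9*cos(z)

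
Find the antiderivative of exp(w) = exp(w) + C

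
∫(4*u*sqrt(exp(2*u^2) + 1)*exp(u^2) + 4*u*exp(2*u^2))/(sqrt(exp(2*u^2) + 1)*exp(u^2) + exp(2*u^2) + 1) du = 2*log(sqrt(exp(2*u^2) + 1) + exp(u^2)) + C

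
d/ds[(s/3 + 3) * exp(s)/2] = s*exp(s)/6 + 5*exp(s)/3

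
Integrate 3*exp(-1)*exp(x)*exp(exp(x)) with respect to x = 3*exp(exp(x) - 1) + C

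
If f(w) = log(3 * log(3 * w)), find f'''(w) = (2*log(w)^2 + 3*log(w) + 4*log(3)*log(w) + 2 + 2*log(3)^2 + 3*log(3))/(w^3*log(w)^3 + 3*w^3*log(3)*log(w)^2 + 3*w^3*log(3)^2*log(w) + w^3*log(3)^3)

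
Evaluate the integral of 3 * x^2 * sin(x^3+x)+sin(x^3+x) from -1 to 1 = 0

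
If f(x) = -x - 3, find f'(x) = -1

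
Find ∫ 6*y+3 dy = 3*y^2 + 3*y + C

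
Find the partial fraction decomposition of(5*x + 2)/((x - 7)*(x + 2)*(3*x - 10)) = -21/(22*(3*x - 10)) - 1/(18*(x + 2)) + 37/(99*(x - 7))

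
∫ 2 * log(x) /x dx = log(x)^2 + C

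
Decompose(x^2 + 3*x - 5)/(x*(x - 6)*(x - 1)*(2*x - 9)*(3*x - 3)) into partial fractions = -460/(3969*(2*x - 9)) + 193/(3675*(x - 1)) - 1/(105*(x - 1)^2) + 49/(1350*(x - 6)) - 5/(162*x)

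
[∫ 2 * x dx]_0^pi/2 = pi^2/4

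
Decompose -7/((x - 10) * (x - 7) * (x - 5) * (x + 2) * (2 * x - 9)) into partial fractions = 112/(715*(2*x - 9)) - 1/(1404*(x + 2)) - 1/(10*(x - 5)) + 7/(270*(x - 7)) - 7/(1980*(x - 10))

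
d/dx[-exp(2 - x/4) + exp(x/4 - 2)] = (exp(x/2 - 4) + 1)*exp(2 - x/4)/4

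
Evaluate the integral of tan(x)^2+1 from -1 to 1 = 2*tan(1)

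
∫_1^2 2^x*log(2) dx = 2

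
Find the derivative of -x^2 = -2*x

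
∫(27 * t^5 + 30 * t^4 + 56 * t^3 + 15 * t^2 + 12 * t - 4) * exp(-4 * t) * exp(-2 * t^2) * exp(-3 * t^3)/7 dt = (-3*t^3 - 2*t^2 - 4*t + 42*exp(t*(3*t^2 + 2*t + 4)))*exp(-t*(3*t^2 + 2*t + 4))/7 + C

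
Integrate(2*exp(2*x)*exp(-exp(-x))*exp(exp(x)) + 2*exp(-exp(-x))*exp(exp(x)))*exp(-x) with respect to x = 2*exp(2*sinh(x)) + C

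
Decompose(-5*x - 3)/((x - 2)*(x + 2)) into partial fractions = -7/(4*(x + 2)) - 13/(4*(x - 2))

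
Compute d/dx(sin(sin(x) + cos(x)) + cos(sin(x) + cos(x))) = 2*cos(x + pi/4)*cos(sqrt(2)*sin(x + pi/4) + pi/4)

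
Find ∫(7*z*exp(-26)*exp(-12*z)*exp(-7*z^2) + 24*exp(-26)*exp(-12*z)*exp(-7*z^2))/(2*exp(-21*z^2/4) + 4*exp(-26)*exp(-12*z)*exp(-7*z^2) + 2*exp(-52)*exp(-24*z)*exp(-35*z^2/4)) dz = exp(-2*z + 7*(z + 4)^2/4 - 2)/(exp(-2*z + 7*(z + 4)^2/4 - 2) + 1) + C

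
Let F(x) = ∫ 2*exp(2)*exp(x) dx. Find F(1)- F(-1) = -2*E + 2*exp(3)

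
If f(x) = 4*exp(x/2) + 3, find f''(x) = exp(x/2)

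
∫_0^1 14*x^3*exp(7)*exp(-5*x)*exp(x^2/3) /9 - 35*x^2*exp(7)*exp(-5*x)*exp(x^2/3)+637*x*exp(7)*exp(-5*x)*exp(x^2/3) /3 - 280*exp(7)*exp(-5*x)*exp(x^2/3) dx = -49*exp(7) + 49*exp(7/3)/3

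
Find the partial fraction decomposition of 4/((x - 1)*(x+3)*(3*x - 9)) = 1/(18*(x + 3)) - 1/(6*(x - 1)) + 1/(9*(x - 3))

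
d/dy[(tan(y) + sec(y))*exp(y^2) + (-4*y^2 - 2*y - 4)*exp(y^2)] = (-8*y^3 - 4*y^2 + 2*y*tan(y) - 16*y + 2*y/cos(y) + sin(y)/cos(y)^2 + tan(y)^2 - 1)*exp(y^2)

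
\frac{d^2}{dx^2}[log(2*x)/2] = -1/(2*x^2)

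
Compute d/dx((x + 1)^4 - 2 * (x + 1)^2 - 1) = 4*x^3 + 12*x^2 + 8*x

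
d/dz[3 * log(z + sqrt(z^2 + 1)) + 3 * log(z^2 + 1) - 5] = (9*z^3 + 9*z^2*sqrt(z^2 + 1) + 9*z + 3*sqrt(z^2 + 1))/(z^4 + z^3*sqrt(z^2 + 1) + 2*z^2 + z*sqrt(z^2 + 1) + 1)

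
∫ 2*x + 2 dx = x^2 + 2*x + C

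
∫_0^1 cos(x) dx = sin(1)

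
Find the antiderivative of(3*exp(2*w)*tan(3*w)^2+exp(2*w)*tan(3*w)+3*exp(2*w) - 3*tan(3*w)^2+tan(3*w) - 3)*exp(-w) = 2*tan(3*w)*sinh(w) + C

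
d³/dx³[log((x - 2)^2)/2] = 2/(x^3 - 6*x^2 + 12*x - 8)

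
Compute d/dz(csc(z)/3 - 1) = -cot(z)*csc(z)/3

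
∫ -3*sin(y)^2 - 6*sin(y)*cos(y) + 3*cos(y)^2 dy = 3*(sin(y) + cos(y))*cos(y) + C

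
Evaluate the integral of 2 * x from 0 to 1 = 1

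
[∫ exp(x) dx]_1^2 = -E + exp(2)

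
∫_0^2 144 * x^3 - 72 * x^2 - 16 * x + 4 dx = 360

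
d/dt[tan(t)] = cos(t)^(-2)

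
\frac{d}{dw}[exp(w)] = exp(w)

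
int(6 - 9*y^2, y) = -3*y^3 + 6*y + C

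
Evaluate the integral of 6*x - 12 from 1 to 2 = -3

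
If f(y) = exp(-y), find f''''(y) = exp(-y)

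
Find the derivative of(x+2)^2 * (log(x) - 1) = (2*x^2*log(x) - x^2 + 4*x*log(x) + 4)/x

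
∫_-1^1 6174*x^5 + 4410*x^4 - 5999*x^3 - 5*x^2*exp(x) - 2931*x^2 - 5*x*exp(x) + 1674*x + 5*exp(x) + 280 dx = 10*exp(-1) + 370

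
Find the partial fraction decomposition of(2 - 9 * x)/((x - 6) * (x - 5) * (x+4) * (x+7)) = -5/(36*(x + 7)) + 19/(135*(x + 4)) + 43/(108*(x - 5)) - 2/(5*(x - 6))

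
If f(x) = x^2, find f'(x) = 2*x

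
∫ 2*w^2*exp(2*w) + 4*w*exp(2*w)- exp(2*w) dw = (w^2 + w - 1)*exp(2*w) + C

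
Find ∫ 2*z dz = z^2 + C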